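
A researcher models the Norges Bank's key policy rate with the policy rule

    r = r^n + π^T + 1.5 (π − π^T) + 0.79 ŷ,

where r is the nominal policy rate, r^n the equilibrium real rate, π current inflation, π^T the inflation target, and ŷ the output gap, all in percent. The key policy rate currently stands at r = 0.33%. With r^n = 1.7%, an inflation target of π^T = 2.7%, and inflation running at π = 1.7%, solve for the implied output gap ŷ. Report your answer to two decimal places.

-3.25%

0.79 ŷ = 0.33 − 1.7 − 2.7 − 1.5 × (1.7 − 2.7) = -2.57
ŷ = -2.57 / 0.79 = -3.25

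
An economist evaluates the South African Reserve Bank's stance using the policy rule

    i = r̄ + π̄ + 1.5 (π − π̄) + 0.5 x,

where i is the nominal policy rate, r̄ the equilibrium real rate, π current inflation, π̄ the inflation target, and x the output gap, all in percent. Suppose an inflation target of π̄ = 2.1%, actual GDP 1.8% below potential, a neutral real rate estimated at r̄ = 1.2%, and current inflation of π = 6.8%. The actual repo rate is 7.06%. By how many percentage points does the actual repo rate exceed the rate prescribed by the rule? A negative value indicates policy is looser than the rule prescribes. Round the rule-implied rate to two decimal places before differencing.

-2.39 pp

Output 1.8% below potential → x = -1.8.
i = 1.2 + 2.1 + 1.5 × (6.8 − 2.1) + 0.5 × (-1.8)
   = 1.2 + 2.1 + 7.05 − 0.9 = 9.45
Deviation = 7.06 − 9.45 = -2.39 pp.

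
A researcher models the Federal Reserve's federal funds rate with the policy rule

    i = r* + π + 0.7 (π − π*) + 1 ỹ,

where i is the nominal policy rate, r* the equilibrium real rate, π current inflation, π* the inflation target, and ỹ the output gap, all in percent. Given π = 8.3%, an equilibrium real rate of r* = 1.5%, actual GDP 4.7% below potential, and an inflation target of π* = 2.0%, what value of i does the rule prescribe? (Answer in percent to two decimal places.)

9.51%

Output 4.7% below potential → ỹ = -4.7.
i = 1.5 + 8.3 + 0.7 × (8.3 − 2.0) + 1 × (-4.7)
   = 1.5 + 8.3 + 4.41 − 4.7 = 9.51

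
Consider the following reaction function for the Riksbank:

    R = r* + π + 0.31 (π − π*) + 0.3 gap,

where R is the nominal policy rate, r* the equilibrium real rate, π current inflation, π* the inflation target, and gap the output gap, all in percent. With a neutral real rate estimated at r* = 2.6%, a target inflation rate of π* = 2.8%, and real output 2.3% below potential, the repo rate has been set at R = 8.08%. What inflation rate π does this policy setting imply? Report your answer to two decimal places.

5.37%

Output 2.3% below potential → gap = -2.3.
Collecting π: R = r* + (1 + 0.31) π − 0.31 π* + 0.3 gap
1.31 π = 8.08 − 2.6 + 0.31 × 2.8 − 0.3 × (-2.3) = 7.038
π = 7.038 / 1.31 = 5.37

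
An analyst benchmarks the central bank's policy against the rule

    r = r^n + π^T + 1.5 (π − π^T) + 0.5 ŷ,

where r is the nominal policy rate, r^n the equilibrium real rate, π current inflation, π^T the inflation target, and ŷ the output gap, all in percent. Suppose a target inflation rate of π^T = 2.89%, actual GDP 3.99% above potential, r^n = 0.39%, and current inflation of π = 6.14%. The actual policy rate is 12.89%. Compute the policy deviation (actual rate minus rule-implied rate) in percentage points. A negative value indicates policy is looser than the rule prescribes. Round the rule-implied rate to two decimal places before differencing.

2.74 pp

Output 3.99% above potential → ŷ = 3.99.
r = 0.39 + 2.89 + 1.5 × (6.14 − 2.89) + 0.5 × 3.99
   = 0.39 + 2.89 + 4.875 + 1.995 = 10.15
Deviation = 12.89 − 10.15 = 2.74 pp.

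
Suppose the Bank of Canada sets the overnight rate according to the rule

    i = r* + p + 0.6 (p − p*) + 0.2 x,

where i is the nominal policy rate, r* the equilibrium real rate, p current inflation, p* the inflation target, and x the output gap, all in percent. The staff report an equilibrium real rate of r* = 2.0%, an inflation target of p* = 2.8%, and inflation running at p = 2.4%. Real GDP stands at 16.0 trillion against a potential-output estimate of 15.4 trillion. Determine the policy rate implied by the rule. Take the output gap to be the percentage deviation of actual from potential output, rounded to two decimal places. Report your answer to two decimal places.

4.94%

Output gap = 100 × (16.0 − 15.4) / 15.4 = 3.90%.
i = 2.00 + 2.40 + 0.6 × (2.40 − 2.80) + 0.2 × 3.90
   = 2.00 + 2.4 − 0.24 + 0.78 = 4.94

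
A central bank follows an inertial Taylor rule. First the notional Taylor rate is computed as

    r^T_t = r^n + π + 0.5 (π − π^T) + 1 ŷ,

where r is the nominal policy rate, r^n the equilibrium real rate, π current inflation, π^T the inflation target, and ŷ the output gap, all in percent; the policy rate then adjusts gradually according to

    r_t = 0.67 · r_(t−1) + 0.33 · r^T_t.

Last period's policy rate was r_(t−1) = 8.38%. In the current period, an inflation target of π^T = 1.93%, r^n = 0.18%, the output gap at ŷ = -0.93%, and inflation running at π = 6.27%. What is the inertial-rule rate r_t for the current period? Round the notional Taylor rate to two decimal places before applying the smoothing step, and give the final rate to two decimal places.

r^T_t = 0.18 + 6.27 + 0.5 × (6.27 − 1.93) + 1 × (-0.93)
   = 0.18 + 6.27 + 2.17 − 0.93 = 7.69
r_t = 0.67 × 8.38 + 0.33 × 7.69 = 5.6146 + 2.5377 = 8.15

8.15%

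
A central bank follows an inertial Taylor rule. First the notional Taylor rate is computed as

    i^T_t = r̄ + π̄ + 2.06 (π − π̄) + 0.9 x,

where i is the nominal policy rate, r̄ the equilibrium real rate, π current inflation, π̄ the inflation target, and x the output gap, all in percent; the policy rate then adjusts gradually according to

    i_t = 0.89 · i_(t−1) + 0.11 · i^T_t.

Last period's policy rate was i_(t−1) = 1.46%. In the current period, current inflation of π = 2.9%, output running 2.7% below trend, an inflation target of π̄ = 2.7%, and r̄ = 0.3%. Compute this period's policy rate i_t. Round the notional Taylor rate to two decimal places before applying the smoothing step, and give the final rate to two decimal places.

1.41%

Output 2.7% below potential → x = -2.7.
i^T_t = 0.3 + 2.7 + 2.06 × (2.9 − 2.7) + 0.9 × (-2.7)
   = 0.3 + 2.7 + 0.412 − 2.43 = 0.98
i_t = 0.89 × 1.46 + 0.11 × 0.98 = 1.2994 + 0.1078 = 1.41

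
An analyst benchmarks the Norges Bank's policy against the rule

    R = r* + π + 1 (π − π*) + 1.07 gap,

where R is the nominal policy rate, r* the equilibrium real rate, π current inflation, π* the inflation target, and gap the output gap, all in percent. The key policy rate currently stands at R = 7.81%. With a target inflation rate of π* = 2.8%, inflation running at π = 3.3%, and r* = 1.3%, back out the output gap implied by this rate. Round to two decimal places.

1.07 gap = 7.81 − 1.3 − 3.3 − 1 × (3.3 − 2.8) = 2.71
gap = 2.71 / 1.07 = 2.53

2.53%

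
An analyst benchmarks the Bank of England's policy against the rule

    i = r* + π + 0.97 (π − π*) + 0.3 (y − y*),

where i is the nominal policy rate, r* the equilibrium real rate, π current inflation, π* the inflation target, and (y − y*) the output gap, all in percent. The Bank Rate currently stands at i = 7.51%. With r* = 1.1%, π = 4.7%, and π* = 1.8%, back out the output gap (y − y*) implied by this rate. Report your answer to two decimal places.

-3.68%

0.3 (y − y*) = 7.51 − 1.1 − 4.7 − 0.97 × (4.7 − 1.8) = -1.103
(y − y*) = -1.103 / 0.3 = -3.68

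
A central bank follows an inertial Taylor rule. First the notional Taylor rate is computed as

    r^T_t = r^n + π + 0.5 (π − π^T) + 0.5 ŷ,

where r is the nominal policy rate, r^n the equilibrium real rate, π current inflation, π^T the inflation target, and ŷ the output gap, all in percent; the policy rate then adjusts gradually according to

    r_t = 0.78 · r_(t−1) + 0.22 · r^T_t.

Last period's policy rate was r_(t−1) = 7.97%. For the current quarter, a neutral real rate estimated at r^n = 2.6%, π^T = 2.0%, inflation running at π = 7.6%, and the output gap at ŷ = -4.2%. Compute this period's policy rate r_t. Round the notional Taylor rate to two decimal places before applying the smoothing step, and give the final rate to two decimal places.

8.61%

r^T_t = 2.6 + 7.6 + 0.5 × (7.6 − 2.0) + 0.5 × (-4.2)
   = 2.6 + 7.6 + 2.8 − 2.1 = 10.90
r_t = 0.78 × 7.97 + 0.22 × 10.90 = 6.2166 + 2.398 = 8.61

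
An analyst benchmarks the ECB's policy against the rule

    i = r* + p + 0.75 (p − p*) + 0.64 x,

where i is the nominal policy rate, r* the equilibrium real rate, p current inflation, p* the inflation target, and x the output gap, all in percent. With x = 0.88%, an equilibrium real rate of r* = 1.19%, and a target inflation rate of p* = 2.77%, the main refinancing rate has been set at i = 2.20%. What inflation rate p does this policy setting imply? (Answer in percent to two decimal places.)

Collecting p: i = r* + (1 + 0.75) p − 0.75 p* + 0.64 x
1.75 p = 2.20 − 1.19 + 0.75 × 2.77 − 0.64 × 0.88 = 2.5243
p = 2.5243 / 1.75 = 1.44

1.44%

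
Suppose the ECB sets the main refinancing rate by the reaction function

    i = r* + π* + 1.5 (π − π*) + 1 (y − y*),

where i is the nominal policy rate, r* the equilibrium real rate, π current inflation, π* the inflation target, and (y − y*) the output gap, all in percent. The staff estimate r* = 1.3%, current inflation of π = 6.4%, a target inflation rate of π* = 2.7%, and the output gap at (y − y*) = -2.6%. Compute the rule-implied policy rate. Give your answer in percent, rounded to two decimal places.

i = 1.3 + 2.7 + 1.5 × (6.4 − 2.7) + 1 × (-2.6)
   = 1.3 + 2.7 + 5.55 − 2.6 = 6.95

6.95%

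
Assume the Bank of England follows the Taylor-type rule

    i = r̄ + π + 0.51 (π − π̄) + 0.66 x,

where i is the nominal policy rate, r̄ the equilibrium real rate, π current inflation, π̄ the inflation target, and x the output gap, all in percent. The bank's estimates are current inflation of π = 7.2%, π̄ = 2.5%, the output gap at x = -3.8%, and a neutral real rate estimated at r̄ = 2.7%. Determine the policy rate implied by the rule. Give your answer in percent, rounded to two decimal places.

9.79%

i = 2.7 + 7.2 + 0.51 × (7.2 − 2.5) + 0.66 × (-3.8)
   = 2.7 + 7.2 + 2.397 − 2.508 = 9.79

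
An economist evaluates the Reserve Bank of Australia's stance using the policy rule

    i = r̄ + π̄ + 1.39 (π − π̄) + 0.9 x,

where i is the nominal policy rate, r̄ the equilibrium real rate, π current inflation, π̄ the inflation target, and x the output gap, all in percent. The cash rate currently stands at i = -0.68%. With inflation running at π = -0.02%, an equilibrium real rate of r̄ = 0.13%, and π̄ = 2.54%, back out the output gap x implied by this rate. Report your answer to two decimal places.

0.9 x = -0.68 − 0.13 − 2.54 − 1.39 × ((-0.02) − 2.54) = 0.2084
x = 0.2084 / 0.9 = 0.23

0.23%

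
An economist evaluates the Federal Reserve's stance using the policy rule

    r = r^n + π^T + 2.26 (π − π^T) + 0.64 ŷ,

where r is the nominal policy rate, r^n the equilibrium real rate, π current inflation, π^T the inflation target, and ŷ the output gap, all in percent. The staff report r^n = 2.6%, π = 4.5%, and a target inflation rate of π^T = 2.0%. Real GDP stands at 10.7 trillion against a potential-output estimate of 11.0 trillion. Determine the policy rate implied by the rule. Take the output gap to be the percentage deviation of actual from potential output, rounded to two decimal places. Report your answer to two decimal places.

8.50%

Output gap = 100 × (10.7 − 11.0) / 11.0 = -2.73%.
r = 2.60 + 2.00 + 2.26 × (4.50 − 2.00) + 0.64 × (-2.73)
   = 2.60 + 2 + 5.65 − 1.7472 = 8.50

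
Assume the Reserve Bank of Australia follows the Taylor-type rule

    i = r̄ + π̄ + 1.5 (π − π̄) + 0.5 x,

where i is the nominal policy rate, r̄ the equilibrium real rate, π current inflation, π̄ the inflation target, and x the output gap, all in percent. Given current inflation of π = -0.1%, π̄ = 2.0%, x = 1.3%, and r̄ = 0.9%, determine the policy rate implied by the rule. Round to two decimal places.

0.40%

i = 0.9 + 2.0 + 1.5 × (-0.1 − 2.0) + 0.5 × 1.3
   = 0.9 + 2 − 3.15 + 0.65 = 0.40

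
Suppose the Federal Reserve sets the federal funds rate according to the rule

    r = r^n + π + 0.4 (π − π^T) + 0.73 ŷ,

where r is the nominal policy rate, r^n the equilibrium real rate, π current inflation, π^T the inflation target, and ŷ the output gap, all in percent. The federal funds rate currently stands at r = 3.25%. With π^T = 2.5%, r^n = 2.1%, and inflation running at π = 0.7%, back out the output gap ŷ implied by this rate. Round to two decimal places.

1.60%

0.73 ŷ = 3.25 − 2.1 − 0.7 − 0.4 × (0.7 − 2.5) = 1.17
ŷ = 1.17 / 0.73 = 1.60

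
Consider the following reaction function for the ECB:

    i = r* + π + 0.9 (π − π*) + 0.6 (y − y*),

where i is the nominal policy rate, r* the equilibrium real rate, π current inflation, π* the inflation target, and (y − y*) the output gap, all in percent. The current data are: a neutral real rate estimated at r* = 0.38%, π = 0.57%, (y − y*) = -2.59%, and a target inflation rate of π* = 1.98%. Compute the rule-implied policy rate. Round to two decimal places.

i = 0.38 + 0.57 + 0.9 × (0.57 − 1.98) + 0.6 × (-2.59)
   = 0.38 + 0.57 − 1.269 − 1.554 = -1.87

-1.87%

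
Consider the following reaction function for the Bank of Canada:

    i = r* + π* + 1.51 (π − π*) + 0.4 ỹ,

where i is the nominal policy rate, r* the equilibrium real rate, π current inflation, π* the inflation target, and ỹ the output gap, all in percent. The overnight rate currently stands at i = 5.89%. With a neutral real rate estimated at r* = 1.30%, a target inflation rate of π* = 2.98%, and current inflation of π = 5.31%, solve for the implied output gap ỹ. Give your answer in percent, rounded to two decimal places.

0.4 ỹ = 5.89 − 1.30 − 2.98 − 1.51 × (5.31 − 2.98) = -1.9083
ỹ = -1.9083 / 0.4 = -4.77

-4.77%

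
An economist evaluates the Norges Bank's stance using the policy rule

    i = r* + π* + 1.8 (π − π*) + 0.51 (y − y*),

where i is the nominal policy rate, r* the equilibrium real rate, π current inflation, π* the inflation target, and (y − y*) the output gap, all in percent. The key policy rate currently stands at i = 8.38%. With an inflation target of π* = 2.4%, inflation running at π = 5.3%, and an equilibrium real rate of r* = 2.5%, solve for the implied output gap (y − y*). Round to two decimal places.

-3.41%

0.51 (y − y*) = 8.38 − 2.5 − 2.4 − 1.8 × (5.3 − 2.4) = -1.74
(y − y*) = -1.74 / 0.51 = -3.41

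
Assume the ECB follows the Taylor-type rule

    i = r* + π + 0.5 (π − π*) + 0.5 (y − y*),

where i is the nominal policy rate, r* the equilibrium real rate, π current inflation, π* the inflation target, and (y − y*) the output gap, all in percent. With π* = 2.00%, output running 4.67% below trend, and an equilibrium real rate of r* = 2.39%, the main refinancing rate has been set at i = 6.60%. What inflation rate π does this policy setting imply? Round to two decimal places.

5.03%

Output 4.67% below potential → (y − y*) = -4.67.
Collecting π: i = r* + (1 + 0.5) π − 0.5 π* + 0.5 (y − y*)
1.5 π = 6.60 − 2.39 + 0.5 × 2.00 − 0.5 × (-4.67) = 7.545
π = 7.545 / 1.5 = 5.03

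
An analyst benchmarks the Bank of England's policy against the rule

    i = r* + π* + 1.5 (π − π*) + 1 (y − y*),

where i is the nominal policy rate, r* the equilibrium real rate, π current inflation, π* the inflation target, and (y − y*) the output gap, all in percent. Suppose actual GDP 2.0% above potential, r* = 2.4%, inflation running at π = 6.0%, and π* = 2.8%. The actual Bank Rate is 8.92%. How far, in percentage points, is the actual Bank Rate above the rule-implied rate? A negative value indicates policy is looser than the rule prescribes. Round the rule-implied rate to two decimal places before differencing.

Output 2.0% above potential → (y − y*) = 2.0.
i = 2.4 + 2.8 + 1.5 × (6.0 − 2.8) + 1 × 2.0
   = 2.4 + 2.8 + 4.8 + 2 = 12.00
Deviation = 8.92 − 12.00 = -3.08 pp.

-3.08 pp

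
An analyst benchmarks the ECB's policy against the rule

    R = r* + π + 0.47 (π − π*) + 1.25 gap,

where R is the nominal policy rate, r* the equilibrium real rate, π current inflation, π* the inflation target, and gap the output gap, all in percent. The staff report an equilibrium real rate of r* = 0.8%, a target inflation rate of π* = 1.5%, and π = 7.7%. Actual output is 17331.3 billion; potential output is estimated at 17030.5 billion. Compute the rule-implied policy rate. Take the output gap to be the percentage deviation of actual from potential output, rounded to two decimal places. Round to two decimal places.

13.63%

Output gap = 100 × (17331.3 − 17030.5) / 17030.5 = 1.77%.
R = 0.80 + 7.70 + 0.47 × (7.70 − 1.50) + 1.25 × 1.77
   = 0.80 + 7.7 + 2.914 + 2.2125 = 13.63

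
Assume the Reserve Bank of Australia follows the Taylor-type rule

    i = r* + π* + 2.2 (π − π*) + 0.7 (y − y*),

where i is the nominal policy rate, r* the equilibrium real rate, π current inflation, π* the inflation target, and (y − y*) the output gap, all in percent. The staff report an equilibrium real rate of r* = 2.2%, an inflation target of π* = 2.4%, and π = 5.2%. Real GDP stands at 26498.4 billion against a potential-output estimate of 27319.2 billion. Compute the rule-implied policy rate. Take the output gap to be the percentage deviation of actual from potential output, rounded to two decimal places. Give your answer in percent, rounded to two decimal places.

Output gap = 100 × (26498.4 − 27319.2) / 27319.2 = -3.00%.
i = 2.20 + 2.40 + 2.2 × (5.20 − 2.40) + 0.7 × (-3.00)
   = 2.20 + 2.4 + 6.16 − 2.1 = 8.66

8.66%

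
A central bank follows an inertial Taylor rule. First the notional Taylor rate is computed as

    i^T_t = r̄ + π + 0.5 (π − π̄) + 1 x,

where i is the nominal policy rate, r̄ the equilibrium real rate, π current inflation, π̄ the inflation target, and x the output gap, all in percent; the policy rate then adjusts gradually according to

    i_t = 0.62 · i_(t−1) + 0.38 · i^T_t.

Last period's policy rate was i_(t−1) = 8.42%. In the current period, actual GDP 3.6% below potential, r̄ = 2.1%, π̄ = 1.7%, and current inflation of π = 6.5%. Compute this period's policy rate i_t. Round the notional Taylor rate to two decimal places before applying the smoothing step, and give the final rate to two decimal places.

Output 3.6% below potential → x = -3.6.
i^T_t = 2.1 + 6.5 + 0.5 × (6.5 − 1.7) + 1 × (-3.6)
   = 2.1 + 6.5 + 2.4 − 3.6 = 7.40
i_t = 0.62 × 8.42 + 0.38 × 7.40 = 5.2204 + 2.812 = 8.03

8.03%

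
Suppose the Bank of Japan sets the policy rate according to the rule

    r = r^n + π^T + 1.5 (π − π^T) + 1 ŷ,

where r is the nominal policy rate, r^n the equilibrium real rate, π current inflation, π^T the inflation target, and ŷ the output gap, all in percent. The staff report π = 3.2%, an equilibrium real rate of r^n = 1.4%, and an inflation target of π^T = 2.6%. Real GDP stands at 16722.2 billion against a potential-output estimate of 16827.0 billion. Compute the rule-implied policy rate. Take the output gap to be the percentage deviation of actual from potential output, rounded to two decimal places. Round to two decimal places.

Output gap = 100 × (16722.2 − 16827.0) / 16827.0 = -0.62%.
r = 1.40 + 2.60 + 1.5 × (3.20 − 2.60) + 1 × (-0.62)
   = 1.40 + 2.6 + 0.9 − 0.62 = 4.28

4.28%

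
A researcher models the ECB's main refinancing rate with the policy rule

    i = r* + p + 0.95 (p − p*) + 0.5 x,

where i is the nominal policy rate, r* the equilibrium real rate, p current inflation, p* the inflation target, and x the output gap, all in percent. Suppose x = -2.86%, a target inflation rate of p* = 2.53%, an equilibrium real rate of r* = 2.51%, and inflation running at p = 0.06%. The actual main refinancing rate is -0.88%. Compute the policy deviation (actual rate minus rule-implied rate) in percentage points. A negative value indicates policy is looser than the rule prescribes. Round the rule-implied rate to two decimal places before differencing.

0.33 pp

i = 2.51 + 0.06 + 0.95 × (0.06 − 2.53) + 0.5 × (-2.86)
   = 2.51 + 0.06 − 2.3465 − 1.43 = -1.21
Deviation = -0.88 − (-1.21) = 0.33 pp.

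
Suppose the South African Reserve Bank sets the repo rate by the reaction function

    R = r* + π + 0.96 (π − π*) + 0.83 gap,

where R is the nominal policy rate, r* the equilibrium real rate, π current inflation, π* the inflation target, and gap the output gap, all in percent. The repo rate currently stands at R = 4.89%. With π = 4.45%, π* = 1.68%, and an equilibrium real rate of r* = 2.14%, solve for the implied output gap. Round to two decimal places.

-5.25%

0.83 gap = 4.89 − 2.14 − 4.45 − 0.96 × (4.45 − 1.68) = -4.3592
gap = -4.3592 / 0.83 = -5.25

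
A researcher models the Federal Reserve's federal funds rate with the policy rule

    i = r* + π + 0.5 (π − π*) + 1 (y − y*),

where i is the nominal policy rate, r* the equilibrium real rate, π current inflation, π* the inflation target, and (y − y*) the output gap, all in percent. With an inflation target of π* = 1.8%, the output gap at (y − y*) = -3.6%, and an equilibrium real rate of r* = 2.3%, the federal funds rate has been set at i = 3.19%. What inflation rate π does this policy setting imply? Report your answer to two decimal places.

3.59%

Collecting π: i = r* + (1 + 0.5) π − 0.5 π* + 1 (y − y*)
1.5 π = 3.19 − 2.3 + 0.5 × 1.8 − 1 × (-3.6) = 5.39
π = 5.39 / 1.5 = 3.59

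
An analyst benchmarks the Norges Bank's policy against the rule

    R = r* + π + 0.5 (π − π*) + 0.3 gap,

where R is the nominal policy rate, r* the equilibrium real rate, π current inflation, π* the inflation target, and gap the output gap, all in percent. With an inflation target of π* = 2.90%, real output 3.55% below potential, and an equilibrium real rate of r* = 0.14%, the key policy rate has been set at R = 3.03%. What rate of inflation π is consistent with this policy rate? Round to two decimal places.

Output 3.55% below potential → gap = -3.55.
Collecting π: R = r* + (1 + 0.5) π − 0.5 π* + 0.3 gap
1.5 π = 3.03 − 0.14 + 0.5 × 2.90 − 0.3 × (-3.55) = 5.405
π = 5.405 / 1.5 = 3.60

3.60%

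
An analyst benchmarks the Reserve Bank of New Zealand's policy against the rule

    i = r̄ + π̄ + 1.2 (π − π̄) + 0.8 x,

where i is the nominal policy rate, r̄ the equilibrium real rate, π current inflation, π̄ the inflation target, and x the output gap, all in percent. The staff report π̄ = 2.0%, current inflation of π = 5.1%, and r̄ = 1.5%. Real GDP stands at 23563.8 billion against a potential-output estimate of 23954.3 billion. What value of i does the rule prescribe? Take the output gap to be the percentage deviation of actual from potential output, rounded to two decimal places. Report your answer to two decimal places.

Output gap = 100 × (23563.8 − 23954.3) / 23954.3 = -1.63%.
i = 1.50 + 2.00 + 1.2 × (5.10 − 2.00) + 0.8 × (-1.63)
   = 1.50 + 2 + 3.72 − 1.304 = 5.92

5.92%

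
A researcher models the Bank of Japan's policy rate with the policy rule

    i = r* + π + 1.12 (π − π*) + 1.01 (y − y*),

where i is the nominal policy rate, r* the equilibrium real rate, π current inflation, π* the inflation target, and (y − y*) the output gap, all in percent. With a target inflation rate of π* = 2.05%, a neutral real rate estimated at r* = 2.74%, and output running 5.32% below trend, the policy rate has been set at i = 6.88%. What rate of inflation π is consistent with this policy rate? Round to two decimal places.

Output 5.32% below potential → (y − y*) = -5.32.
Collecting π: i = r* + (1 + 1.12) π − 1.12 π* + 1.01 (y − y*)
2.12 π = 6.88 − 2.74 + 1.12 × 2.05 − 1.01 × (-5.32) = 11.8092
π = 11.8092 / 2.12 = 5.57

5.57%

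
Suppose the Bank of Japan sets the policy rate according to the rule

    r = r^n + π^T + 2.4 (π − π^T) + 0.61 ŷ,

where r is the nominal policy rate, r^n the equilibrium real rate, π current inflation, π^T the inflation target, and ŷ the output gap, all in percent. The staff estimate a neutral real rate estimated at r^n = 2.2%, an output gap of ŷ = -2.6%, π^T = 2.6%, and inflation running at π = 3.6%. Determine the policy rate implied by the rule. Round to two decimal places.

5.61%

r = 2.2 + 2.6 + 2.4 × (3.6 − 2.6) + 0.61 × (-2.6)
   = 2.2 + 2.6 + 2.4 − 1.586 = 5.61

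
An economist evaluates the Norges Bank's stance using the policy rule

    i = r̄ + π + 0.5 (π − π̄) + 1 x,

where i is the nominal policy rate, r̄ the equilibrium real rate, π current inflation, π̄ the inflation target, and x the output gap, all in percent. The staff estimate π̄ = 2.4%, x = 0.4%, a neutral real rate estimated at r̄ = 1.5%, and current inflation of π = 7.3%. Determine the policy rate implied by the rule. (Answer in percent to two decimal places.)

11.65%

i = 1.5 + 7.3 + 0.5 × (7.3 − 2.4) + 1 × 0.4
   = 1.5 + 7.3 + 2.45 + 0.4 = 11.65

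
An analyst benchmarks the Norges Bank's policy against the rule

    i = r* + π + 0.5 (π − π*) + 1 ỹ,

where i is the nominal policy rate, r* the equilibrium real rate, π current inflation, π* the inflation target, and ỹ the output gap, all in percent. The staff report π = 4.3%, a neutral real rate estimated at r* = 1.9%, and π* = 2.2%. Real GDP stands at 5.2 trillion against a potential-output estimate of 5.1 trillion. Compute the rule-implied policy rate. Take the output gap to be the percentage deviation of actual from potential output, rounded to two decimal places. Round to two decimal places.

9.21%

Output gap = 100 × (5.2 − 5.1) / 5.1 = 1.96%.
i = 1.90 + 4.30 + 0.5 × (4.30 − 2.20) + 1 × 1.96
   = 1.90 + 4.3 + 1.05 + 1.96 = 9.21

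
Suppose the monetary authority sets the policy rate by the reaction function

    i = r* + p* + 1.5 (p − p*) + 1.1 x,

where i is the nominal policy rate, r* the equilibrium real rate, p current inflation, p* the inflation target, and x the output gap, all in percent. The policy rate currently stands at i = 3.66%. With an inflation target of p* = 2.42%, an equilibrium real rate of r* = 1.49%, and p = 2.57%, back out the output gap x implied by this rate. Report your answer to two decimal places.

1.1 x = 3.66 − 1.49 − 2.42 − 1.5 × (2.57 − 2.42) = -0.475
x = -0.475 / 1.1 = -0.43

-0.43%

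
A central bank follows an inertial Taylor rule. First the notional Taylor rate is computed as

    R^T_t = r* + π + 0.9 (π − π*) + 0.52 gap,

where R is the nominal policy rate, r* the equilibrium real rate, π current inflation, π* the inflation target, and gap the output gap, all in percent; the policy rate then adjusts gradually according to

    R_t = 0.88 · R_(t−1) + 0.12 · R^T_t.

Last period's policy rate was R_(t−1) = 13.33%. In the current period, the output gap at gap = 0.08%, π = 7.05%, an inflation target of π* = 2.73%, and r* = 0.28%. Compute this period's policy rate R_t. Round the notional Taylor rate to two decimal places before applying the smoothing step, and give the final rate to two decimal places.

13.08%

R^T_t = 0.28 + 7.05 + 0.9 × (7.05 − 2.73) + 0.52 × 0.08
   = 0.28 + 7.05 + 3.888 + 0.0416 = 11.26
R_t = 0.88 × 13.33 + 0.12 × 11.26 = 11.7304 + 1.3512 = 13.08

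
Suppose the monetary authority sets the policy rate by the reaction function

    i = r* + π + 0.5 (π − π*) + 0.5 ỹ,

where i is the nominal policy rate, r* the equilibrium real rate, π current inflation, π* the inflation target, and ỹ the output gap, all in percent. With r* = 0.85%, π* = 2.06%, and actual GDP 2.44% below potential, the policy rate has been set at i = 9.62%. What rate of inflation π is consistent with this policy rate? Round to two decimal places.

7.35%

Output 2.44% below potential → ỹ = -2.44.
Collecting π: i = r* + (1 + 0.5) π − 0.5 π* + 0.5 ỹ
1.5 π = 9.62 − 0.85 + 0.5 × 2.06 − 0.5 × (-2.44) = 11.02
π = 11.02 / 1.5 = 7.35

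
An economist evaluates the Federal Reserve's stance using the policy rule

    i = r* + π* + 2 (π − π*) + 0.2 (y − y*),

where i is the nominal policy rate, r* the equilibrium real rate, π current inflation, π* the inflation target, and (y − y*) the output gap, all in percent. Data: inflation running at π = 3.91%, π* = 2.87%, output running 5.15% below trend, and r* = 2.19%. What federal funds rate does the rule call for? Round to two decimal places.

6.11%

Output 5.15% below potential → (y − y*) = -5.15.
i = 2.19 + 2.87 + 2 × (3.91 − 2.87) + 0.2 × (-5.15)
   = 2.19 + 2.87 + 2.08 − 1.03 = 6.11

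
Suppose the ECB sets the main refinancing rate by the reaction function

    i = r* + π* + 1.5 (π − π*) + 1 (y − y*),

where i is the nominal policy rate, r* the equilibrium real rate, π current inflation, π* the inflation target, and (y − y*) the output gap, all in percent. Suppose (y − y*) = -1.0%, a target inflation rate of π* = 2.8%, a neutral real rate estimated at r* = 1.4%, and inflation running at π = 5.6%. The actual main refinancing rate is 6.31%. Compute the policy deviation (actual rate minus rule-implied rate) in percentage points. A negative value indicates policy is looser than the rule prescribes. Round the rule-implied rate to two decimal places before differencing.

-1.09 pp

i = 1.4 + 2.8 + 1.5 × (5.6 − 2.8) + 1 × (-1.0)
   = 1.4 + 2.8 + 4.2 − 1 = 7.40
Deviation = 6.31 − 7.40 = -1.09 pp.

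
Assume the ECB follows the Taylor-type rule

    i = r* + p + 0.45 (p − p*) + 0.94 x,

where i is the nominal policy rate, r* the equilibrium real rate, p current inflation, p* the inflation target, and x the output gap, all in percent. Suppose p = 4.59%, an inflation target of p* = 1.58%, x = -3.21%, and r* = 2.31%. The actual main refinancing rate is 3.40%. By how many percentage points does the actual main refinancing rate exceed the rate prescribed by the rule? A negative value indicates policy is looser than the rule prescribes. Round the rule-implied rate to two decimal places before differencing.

i = 2.31 + 4.59 + 0.45 × (4.59 − 1.58) + 0.94 × (-3.21)
   = 2.31 + 4.59 + 1.3545 − 3.0174 = 5.24
Deviation = 3.40 − 5.24 = -1.84 pp.

-1.84 pp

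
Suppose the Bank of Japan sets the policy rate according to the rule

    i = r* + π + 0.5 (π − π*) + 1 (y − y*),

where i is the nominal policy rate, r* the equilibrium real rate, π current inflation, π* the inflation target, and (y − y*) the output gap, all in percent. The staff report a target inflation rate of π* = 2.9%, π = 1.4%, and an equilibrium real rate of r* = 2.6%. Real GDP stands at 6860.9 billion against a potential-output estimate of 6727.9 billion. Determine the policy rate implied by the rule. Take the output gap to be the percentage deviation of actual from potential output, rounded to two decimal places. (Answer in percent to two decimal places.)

Output gap = 100 × (6860.9 − 6727.9) / 6727.9 = 1.98%.
i = 2.60 + 1.40 + 0.5 × (1.40 − 2.90) + 1 × 1.98
   = 2.60 + 1.4 − 0.75 + 1.98 = 5.23

5.23%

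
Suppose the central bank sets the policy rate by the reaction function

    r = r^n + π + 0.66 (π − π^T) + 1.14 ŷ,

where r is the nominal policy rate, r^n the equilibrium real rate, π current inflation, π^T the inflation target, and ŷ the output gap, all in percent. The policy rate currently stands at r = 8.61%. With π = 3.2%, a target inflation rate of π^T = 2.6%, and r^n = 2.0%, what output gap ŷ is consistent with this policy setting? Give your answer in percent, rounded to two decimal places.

2.64%

1.14 ŷ = 8.61 − 2.0 − 3.2 − 0.66 × (3.2 − 2.6) = 3.014
ŷ = 3.014 / 1.14 = 2.64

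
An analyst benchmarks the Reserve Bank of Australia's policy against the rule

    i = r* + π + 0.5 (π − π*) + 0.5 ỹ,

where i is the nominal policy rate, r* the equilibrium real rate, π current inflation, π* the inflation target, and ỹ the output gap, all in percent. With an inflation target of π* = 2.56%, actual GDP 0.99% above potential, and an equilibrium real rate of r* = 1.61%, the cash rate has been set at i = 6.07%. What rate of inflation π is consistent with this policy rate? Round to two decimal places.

3.50%

Output 0.99% above potential → ỹ = 0.99.
Collecting π: i = r* + (1 + 0.5) π − 0.5 π* + 0.5 ỹ
1.5 π = 6.07 − 1.61 + 0.5 × 2.56 − 0.5 × 0.99 = 5.245
π = 5.245 / 1.5 = 3.50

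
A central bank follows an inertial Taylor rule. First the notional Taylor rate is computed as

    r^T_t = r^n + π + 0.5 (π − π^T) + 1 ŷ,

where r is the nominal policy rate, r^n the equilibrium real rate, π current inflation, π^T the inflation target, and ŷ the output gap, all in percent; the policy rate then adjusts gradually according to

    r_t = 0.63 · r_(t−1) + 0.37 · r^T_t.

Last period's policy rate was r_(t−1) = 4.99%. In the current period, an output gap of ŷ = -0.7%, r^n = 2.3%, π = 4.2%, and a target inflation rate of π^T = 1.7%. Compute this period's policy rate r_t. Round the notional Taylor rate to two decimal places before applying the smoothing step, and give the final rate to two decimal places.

r^T_t = 2.3 + 4.2 + 0.5 × (4.2 − 1.7) + 1 × (-0.7)
   = 2.3 + 4.2 + 1.25 − 0.7 = 7.05
r_t = 0.63 × 4.99 + 0.37 × 7.05 = 3.1437 + 2.6085 = 5.75

5.75%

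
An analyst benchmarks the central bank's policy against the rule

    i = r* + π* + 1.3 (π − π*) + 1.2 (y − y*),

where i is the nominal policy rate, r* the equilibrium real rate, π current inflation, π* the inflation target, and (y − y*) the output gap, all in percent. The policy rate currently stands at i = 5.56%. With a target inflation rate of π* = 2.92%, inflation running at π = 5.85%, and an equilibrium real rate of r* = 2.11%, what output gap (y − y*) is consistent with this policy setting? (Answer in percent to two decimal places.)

1.2 (y − y*) = 5.56 − 2.11 − 2.92 − 1.3 × (5.85 − 2.92) = -3.279
(y − y*) = -3.279 / 1.2 = -2.73

-2.73%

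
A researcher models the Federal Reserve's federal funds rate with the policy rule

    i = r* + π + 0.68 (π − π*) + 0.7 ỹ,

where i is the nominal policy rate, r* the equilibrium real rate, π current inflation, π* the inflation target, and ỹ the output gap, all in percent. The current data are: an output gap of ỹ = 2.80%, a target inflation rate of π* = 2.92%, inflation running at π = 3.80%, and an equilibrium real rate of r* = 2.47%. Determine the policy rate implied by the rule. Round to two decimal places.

8.83%

i = 2.47 + 3.80 + 0.68 × (3.80 − 2.92) + 0.7 × 2.80
   = 2.47 + 3.8 + 0.5984 + 1.96 = 8.83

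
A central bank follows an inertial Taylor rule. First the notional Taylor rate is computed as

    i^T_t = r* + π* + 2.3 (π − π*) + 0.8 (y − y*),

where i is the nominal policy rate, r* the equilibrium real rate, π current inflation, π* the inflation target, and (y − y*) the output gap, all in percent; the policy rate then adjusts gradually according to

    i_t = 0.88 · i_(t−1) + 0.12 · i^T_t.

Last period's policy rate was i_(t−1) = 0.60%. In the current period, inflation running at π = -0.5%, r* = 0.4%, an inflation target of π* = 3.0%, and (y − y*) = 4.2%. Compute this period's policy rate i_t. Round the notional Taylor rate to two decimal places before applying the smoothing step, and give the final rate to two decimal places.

i^T_t = 0.4 + 3.0 + 2.3 × (-0.5 − 3.0) + 0.8 × 4.2
   = 0.4 + 3 − 8.05 + 3.36 = -1.29
i_t = 0.88 × 0.60 + 0.12 × (-1.29) = 0.528 − 0.1548 = 0.37

0.37%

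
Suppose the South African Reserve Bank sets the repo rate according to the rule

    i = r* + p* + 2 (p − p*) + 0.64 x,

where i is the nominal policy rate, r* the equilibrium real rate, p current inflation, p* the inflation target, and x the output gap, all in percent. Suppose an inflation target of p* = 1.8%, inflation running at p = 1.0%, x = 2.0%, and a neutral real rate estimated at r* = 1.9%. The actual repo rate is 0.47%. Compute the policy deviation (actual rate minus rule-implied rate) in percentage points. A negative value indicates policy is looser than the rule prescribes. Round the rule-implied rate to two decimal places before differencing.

i = 1.9 + 1.8 + 2 × (1.0 − 1.8) + 0.64 × 2.0
   = 1.9 + 1.8 − 1.6 + 1.28 = 3.38
Deviation = 0.47 − 3.38 = -2.91 pp.

-2.91 pp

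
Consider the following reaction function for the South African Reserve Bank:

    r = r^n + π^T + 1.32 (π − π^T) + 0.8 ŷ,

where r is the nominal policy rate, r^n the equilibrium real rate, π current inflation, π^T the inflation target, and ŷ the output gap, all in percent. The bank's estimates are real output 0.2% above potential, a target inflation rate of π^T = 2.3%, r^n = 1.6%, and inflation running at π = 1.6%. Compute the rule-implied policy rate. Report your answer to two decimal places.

3.14%

Output 0.2% above potential → ŷ = 0.2.
r = 1.6 + 2.3 + 1.32 × (1.6 − 2.3) + 0.8 × 0.2
   = 1.6 + 2.3 − 0.924 + 0.16 = 3.14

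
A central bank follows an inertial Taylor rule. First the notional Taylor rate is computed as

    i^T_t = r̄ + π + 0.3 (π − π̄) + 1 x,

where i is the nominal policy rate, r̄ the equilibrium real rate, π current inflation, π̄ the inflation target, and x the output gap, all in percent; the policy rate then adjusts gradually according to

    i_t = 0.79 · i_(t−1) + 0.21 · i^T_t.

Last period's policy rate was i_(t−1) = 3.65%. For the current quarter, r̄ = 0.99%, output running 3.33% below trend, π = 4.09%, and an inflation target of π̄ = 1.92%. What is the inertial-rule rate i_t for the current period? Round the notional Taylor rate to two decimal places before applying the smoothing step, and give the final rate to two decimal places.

3.39%

Output 3.33% below potential → x = -3.33.
i^T_t = 0.99 + 4.09 + 0.3 × (4.09 − 1.92) + 1 × (-3.33)
   = 0.99 + 4.09 + 0.651 − 3.33 = 2.40
i_t = 0.79 × 3.65 + 0.21 × 2.40 = 2.8835 + 0.504 = 3.39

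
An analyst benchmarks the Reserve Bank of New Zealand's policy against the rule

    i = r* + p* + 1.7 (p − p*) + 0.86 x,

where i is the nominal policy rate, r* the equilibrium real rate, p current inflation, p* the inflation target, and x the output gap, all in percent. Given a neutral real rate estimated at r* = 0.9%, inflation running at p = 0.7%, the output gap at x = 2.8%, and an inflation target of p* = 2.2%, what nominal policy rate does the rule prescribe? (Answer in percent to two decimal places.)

2.96%

i = 0.9 + 2.2 + 1.7 × (0.7 − 2.2) + 0.86 × 2.8
   = 0.9 + 2.2 − 2.55 + 2.408 = 2.96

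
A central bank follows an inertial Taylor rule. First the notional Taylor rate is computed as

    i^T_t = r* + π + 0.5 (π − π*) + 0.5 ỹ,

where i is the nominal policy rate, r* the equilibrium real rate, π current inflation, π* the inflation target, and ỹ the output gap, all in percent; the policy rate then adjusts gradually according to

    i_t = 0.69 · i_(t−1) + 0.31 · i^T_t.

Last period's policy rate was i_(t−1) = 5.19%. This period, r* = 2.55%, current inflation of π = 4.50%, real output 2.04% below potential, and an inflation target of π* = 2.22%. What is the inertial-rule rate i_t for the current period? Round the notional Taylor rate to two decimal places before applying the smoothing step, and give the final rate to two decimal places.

Output 2.04% below potential → ỹ = -2.04.
i^T_t = 2.55 + 4.50 + 0.5 × (4.50 − 2.22) + 0.5 × (-2.04)
   = 2.55 + 4.5 + 1.14 − 1.02 = 7.17
i_t = 0.69 × 5.19 + 0.31 × 7.17 = 3.5811 + 2.2227 = 5.80

5.80%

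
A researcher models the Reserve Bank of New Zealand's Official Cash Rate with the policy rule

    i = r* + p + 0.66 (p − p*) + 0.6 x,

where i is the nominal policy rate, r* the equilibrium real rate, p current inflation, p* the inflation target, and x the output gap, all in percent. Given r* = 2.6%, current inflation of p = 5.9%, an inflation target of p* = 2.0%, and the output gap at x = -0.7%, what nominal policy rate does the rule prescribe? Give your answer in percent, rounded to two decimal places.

i = 2.6 + 5.9 + 0.66 × (5.9 − 2.0) + 0.6 × (-0.7)
   = 2.6 + 5.9 + 2.574 − 0.42 = 10.65

10.65%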